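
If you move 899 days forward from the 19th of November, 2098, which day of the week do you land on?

Saturday

Nov 19, 2098 is a Wednesday.
899 mod 7 = 3, so 899 days after a Wednesday is Wednesday + 3 = Saturday.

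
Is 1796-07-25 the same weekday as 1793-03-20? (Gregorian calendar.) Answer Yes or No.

From Mar 20, 1793 to Jul 25, 1796 is 1223 days.
1223 mod 7 = 5, so they are different weekdays.
(Mar 20, 1793 is a Wednesday; Jul 25, 1796 is a Monday.)

No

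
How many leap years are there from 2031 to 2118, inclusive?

21

Multiples of 4 in [2031,2118]: 22.
Of those, multiples of 100: 1 (not leap unless ÷400).
Multiples of 400: 0.
Leap years = 22 − 1 + 0 = 21.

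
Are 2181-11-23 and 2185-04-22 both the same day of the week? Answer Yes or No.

From Nov 23, 2181 to Apr 22, 2185 is 1246 days.
1246 mod 7 = 0, so they are the same weekday.
(Nov 23, 2181 is a Friday; Apr 22, 2185 is a Friday.)

Yes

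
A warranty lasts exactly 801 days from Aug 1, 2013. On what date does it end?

+365 (one year) → Aug 1, 2014 (436 left).
+365 (one year) → Aug 1, 2015 (71 left).
Aug has 31 days: +31 → Sep 1, 2015 (40 left).
Sep has 30 days: +30 → Oct 1, 2015 (10 left).
+10 → Oct 11, 2015.

October 11, 2015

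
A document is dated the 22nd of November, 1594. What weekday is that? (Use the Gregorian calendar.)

Doomsday rule: the anchor day for the 1500s is Wednesday. For year 94: 94÷12 = 7 r 10, and 10÷4 = 2, so 7+10+2 = 19.
Wednesday + 19 ≡ Monday — that's 1594's doomsday.
In November the doomsday date is Nov 7.
Nov 22 is 15 days after Nov 7; 15 mod 7 = 1, so Monday + 1 = Tuesday.

Tuesday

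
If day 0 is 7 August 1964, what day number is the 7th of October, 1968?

Aug 7, 1964 → Aug 7, 1965: 365 days.
Aug 7, 1965 → Aug 7, 1966: 365 days.
Aug 7, 1966 → Aug 7, 1967: 365 days.
Aug 7, 1967 → Aug 7, 1968: 366 days (Feb 29, 1968 is in that span).
Aug 7, 1968 → Sep 7, 1968: 31 days (August has 31).
Sep 7, 1968 → Oct 7, 1968: 30 days.
Total: 1522 days.

1522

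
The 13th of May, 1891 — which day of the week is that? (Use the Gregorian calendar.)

Wednesday

January 1, 1891 is a Thursday.
Jan 1, 1891 → Feb 1, 1891: 31 days (January has 31).
Feb 1, 1891 → Mar 1, 1891: 28 days (February has 28).
Mar 1, 1891 → Apr 1, 1891: 31 days (March has 31).
Apr 1, 1891 → May 1, 1891: 30 days (April has 30).
May 1, 1891 → May 13, 1891: 12 days.
Total: 132 days.
132 mod 7 = 6, so Thursday + 6 = Wednesday.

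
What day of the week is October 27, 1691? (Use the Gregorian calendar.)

Doomsday rule: the anchor day for the 1600s is Tuesday. For year 91: 91÷12 = 7 r 7, and 7÷4 = 1, so 7+7+1 = 15.
Tuesday + 15 ≡ Wednesday — that's 1691's doomsday.
In October the doomsday date is Oct 10.
Oct 27 is 17 days after Oct 10; 17 mod 7 = 3, so Wednesday + 3 = Saturday.

Saturday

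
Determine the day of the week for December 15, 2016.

Thursday

January 1, 2016 is a Friday.
Jan 1, 2016 → Feb 1, 2016: 31 days (January has 31).
Feb 1, 2016 → Mar 1, 2016: 29 days (February has 29).
Mar 1, 2016 → Apr 1, 2016: 31 days (March has 31).
Apr 1, 2016 → May 1, 2016: 30 days (April has 30).
May 1, 2016 → Jun 1, 2016: 31 days (May has 31).
Jun 1, 2016 → Jul 1, 2016: 30 days (June has 30).
Jul 1, 2016 → Aug 1, 2016: 31 days (July has 31).
Aug 1, 2016 → Sep 1, 2016: 31 days (August has 31).
Sep 1, 2016 → Oct 1, 2016: 30 days (September has 30).
Oct 1, 2016 → Nov 1, 2016: 31 days (October has 31).
Nov 1, 2016 → Dec 1, 2016: 30 days (November has 30).
Dec 1, 2016 → Dec 15, 2016: 14 days.
Total: 349 days.
349 mod 7 = 6, so Friday + 6 = Thursday.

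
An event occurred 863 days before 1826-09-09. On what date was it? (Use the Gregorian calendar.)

April 29, 1824

−365 (one year) → Sep 9, 1825 (498 left).
−365 (one year) → Sep 9, 1824 (133 left).
−9 → Aug 31, 1824 (end of Aug, 31 days; 124 left).
−31 → Jul 31, 1824 (end of Jul, 31 days; 93 left).
−31 → Jun 30, 1824 (end of Jun, 30 days; 62 left).
−30 → May 31, 1824 (end of May, 31 days; 32 left).
−31 → Apr 30, 1824 (end of Apr, 30 days; 1 left).
−1 → Apr 29, 1824.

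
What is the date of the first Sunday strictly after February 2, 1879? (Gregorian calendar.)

February 9, 1879

Feb 2, 1879 is a Sunday.
From Sunday to the next Sunday is 7 days.
Feb 2, 1879 + 7 = Feb 9, 1879.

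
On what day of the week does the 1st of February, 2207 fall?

Doomsday rule: the anchor day for the 2200s is Friday. For year 07: 7÷12 = 0 r 7, and 7÷4 = 1, so 0+7+1 = 8.
Friday + 8 ≡ Saturday — that's 2207's doomsday.
In February the doomsday date is Feb 28 (2207 is not a leap year).
Feb 1 is 27 days before Feb 28; 27 mod 7 = 6, so Saturday − 6 = Sunday.

Sunday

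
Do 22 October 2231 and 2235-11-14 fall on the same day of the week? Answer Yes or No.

Yes

From Oct 22, 2231 to Nov 14, 2235 is 1484 days.
1484 mod 7 = 0, so they are the same weekday.
(Oct 22, 2231 is a Saturday; Nov 14, 2235 is a Saturday.)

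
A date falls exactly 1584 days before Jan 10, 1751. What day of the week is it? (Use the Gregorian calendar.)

Friday

First find the weekday of Jan 10, 1751. Doomsday rule: the anchor day for the 1700s is Sunday. For year 51: 51÷12 = 4 r 3, and 3÷4 = 0, so 4+3+0 = 7.
Sunday + 7 ≡ Sunday — that's 1751's doomsday.
In January the doomsday date is Jan 3 (1751 is not a leap year).
Jan 10 is 7 days after Jan 3; 7 mod 7 = 0, so Sunday + 0 = Sunday.
1584 mod 7 = 2, so 1584 days before a Sunday is Sunday − 2 = Friday.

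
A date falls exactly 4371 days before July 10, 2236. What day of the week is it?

Thursday

First find the weekday of Jul 10, 2236. Doomsday rule: the anchor day for the 2200s is Friday. For year 36: 36÷12 = 3 r 0, and 0÷4 = 0, so 3+0+0 = 3.
Friday + 3 ≡ Monday — that's 2236's doomsday.
In July the doomsday date is Jul 11.
Jul 10 is 1 day before Jul 11; 1 mod 7 = 1, so Monday − 1 = Sunday.
4371 mod 7 = 3, so 4371 days before a Sunday is Sunday − 3 = Thursday.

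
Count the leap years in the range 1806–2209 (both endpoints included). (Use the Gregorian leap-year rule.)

98

Multiples of 4 in [1806,2209]: 101.
Of those, multiples of 100: 4 (not leap unless ÷400).
Multiples of 400: 1.
Leap years = 101 − 4 + 1 = 98.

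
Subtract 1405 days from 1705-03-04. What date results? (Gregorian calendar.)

−365 (one year) → Mar 4, 1704 (1040 left).
−366 (one year; includes Feb 29, 1704) → Mar 4, 1703 (674 left).
−365 (one year) → Mar 4, 1702 (309 left).
−4 → Feb 28, 1702 (end of Feb, 28 days; 305 left).
−28 → Jan 31, 1702 (end of Jan, 31 days; 277 left).
−31 → Dec 31, 1701 (end of Dec, 31 days; 246 left).
−31 → Nov 30, 1701 (end of Nov, 30 days; 215 left).
−30 → Oct 31, 1701 (end of Oct, 31 days; 185 left).
−31 → Sep 30, 1701 (end of Sep, 30 days; 154 left).
−30 → Aug 31, 1701 (end of Aug, 31 days; 124 left).
−31 → Jul 31, 1701 (end of Jul, 31 days; 93 left).
−31 → Jun 30, 1701 (end of Jun, 30 days; 62 left).
−30 → May 31, 1701 (end of May, 31 days; 32 left).
−31 → Apr 30, 1701 (end of Apr, 30 days; 1 left).
−1 → Apr 29, 1701.

April 29, 1701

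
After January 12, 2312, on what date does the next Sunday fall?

Jan 12, 2312 is a Friday.
From Friday to the next Sunday is 2 days.
Jan 12, 2312 + 2 = Jan 14, 2312.

January 14, 2312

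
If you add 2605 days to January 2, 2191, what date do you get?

+365 (one year) → Jan 2, 2192 (2240 left).
+366 (one year; includes Feb 29, 2192) → Jan 2, 2193 (1874 left).
+365 (one year) → Jan 2, 2194 (1509 left).
+365 (one year) → Jan 2, 2195 (1144 left).
+365 (one year) → Jan 2, 2196 (779 left).
+366 (one year; includes Feb 29, 2196) → Jan 2, 2197 (413 left).
+365 (one year) → Jan 2, 2198 (48 left).
Jan has 31 days: +30 → Feb 1, 2198 (18 left).
+18 → Feb 19, 2198.

February 19, 2198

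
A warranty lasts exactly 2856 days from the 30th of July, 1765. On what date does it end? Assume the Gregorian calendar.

+365 (one year) → Jul 30, 1766 (2491 left).
+365 (one year) → Jul 30, 1767 (2126 left).
+366 (one year; includes Feb 29, 1768) → Jul 30, 1768 (1760 left).
+365 (one year) → Jul 30, 1769 (1395 left).
+365 (one year) → Jul 30, 1770 (1030 left).
+365 (one year) → Jul 30, 1771 (665 left).
+366 (one year; includes Feb 29, 1772) → Jul 30, 1772 (299 left).
Jul has 31 days: +2 → Aug 1, 1772 (297 left).
Aug has 31 days: +31 → Sep 1, 1772 (266 left).
Sep has 30 days: +30 → Oct 1, 1772 (236 left).
Oct has 31 days: +31 → Nov 1, 1772 (205 left).
Nov has 30 days: +30 → Dec 1, 1772 (175 left).
Dec has 31 days: +31 → Jan 1, 1773 (144 left).
Jan has 31 days: +31 → Feb 1, 1773 (113 left).
Feb has 28 days: +28 → Mar 1, 1773 (85 left).
Mar has 31 days: +31 → Apr 1, 1773 (54 left).
Apr has 30 days: +30 → May 1, 1773 (24 left).
+24 → May 25, 1773.

May 25, 1773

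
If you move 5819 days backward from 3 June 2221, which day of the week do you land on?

Friday

Jun 3, 2221 is a Sunday.
5819 mod 7 = 2, so 5819 days before a Sunday is Sunday − 2 = Friday.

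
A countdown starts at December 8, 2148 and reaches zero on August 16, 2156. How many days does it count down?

Dec 8, 2148 → Dec 8, 2149: 365 days.
Dec 8, 2149 → Dec 8, 2150: 365 days.
Dec 8, 2150 → Dec 8, 2151: 365 days.
Dec 8, 2151 → Dec 8, 2152: 366 days (Feb 29, 2152 is in that span).
Dec 8, 2152 → Dec 8, 2153: 365 days.
Dec 8, 2153 → Dec 8, 2154: 365 days.
Dec 8, 2154 → Dec 8, 2155: 365 days.
Dec 8, 2155 → Jan 8, 2156: 31 days (December has 31).
Jan 8, 2156 → Feb 8, 2156: 31 days (January has 31).
Feb 8, 2156 → Mar 8, 2156: 29 days (February has 29).
Mar 8, 2156 → Apr 8, 2156: 31 days (March has 31).
Apr 8, 2156 → May 8, 2156: 30 days (April has 30).
May 8, 2156 → Jun 8, 2156: 31 days (May has 31).
Jun 8, 2156 → Jul 8, 2156: 30 days (June has 30).
Jul 8, 2156 → Aug 8, 2156: 31 days (July has 31).
Aug 8, 2156 → Aug 16, 2156: 8 days.
Total: 2808 days.

2808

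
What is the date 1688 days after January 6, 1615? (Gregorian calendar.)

+365 (one year) → Jan 6, 1616 (1323 left).
+366 (one year; includes Feb 29, 1616) → Jan 6, 1617 (957 left).
+365 (one year) → Jan 6, 1618 (592 left).
+365 (one year) → Jan 6, 1619 (227 left).
Jan has 31 days: +26 → Feb 1, 1619 (201 left).
Feb has 28 days: +28 → Mar 1, 1619 (173 left).
Mar has 31 days: +31 → Apr 1, 1619 (142 left).
Apr has 30 days: +30 → May 1, 1619 (112 left).
May has 31 days: +31 → Jun 1, 1619 (81 left).
Jun has 30 days: +30 → Jul 1, 1619 (51 left).
Jul has 31 days: +31 → Aug 1, 1619 (20 left).
+20 → Aug 21, 1619.

August 21, 1619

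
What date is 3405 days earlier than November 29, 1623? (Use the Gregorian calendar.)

August 3, 1614

−365 (one year) → Nov 29, 1622 (3040 left).
−365 (one year) → Nov 29, 1621 (2675 left).
−365 (one year) → Nov 29, 1620 (2310 left).
−366 (one year; includes Feb 29, 1620) → Nov 29, 1619 (1944 left).
−365 (one year) → Nov 29, 1618 (1579 left).
−365 (one year) → Nov 29, 1617 (1214 left).
−365 (one year) → Nov 29, 1616 (849 left).
−366 (one year; includes Feb 29, 1616) → Nov 29, 1615 (483 left).
−365 (one year) → Nov 29, 1614 (118 left).
−29 → Oct 31, 1614 (end of Oct, 31 days; 89 left).
−31 → Sep 30, 1614 (end of Sep, 30 days; 58 left).
−30 → Aug 31, 1614 (end of Aug, 31 days; 28 left).
−28 → Aug 3, 1614.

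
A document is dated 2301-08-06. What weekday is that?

Doomsday rule: the anchor day for the 2300s is Wednesday. For year 01: 1÷12 = 0 r 1, and 1÷4 = 0, so 0+1+0 = 1.
Wednesday + 1 ≡ Thursday — that's 2301's doomsday.
In August the doomsday date is Aug 8.
Aug 6 is 2 days before Aug 8; 2 mod 7 = 2, so Thursday − 2 = Tuesday.

Tuesday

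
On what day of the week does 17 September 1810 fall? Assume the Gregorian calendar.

Doomsday rule: the anchor day for the 1800s is Friday. For year 10: 10÷12 = 0 r 10, and 10÷4 = 2, so 0+10+2 = 12.
Friday + 12 ≡ Wednesday — that's 1810's doomsday.
In September the doomsday date is Sep 5.
Sep 17 is 12 days after Sep 5; 12 mod 7 = 5, so Wednesday + 5 = Monday.

Monday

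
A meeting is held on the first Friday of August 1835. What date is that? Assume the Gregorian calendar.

August 1, 1835 is a Saturday.
The first Friday is therefore August 7 (6 days later).

August 7, 1835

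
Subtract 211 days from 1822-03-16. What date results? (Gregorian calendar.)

August 17, 1821

−16 → Feb 28, 1822 (end of Feb, 28 days; 195 left).
−28 → Jan 31, 1822 (end of Jan, 31 days; 167 left).
−31 → Dec 31, 1821 (end of Dec, 31 days; 136 left).
−31 → Nov 30, 1821 (end of Nov, 30 days; 105 left).
−30 → Oct 31, 1821 (end of Oct, 31 days; 75 left).
−31 → Sep 30, 1821 (end of Sep, 30 days; 44 left).
−30 → Aug 31, 1821 (end of Aug, 31 days; 14 left).
−14 → Aug 17, 1821.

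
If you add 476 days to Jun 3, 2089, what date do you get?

+365 (one year) → Jun 3, 2090 (111 left).
Jun has 30 days: +28 → Jul 1, 2090 (83 left).
Jul has 31 days: +31 → Aug 1, 2090 (52 left).
Aug has 31 days: +31 → Sep 1, 2090 (21 left).
+21 → Sep 22, 2090.

September 22, 2090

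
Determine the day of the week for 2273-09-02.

Doomsday rule: the anchor day for the 2200s is Friday. For year 73: 73÷12 = 6 r 1, and 1÷4 = 0, so 6+1+0 = 7.
Friday + 7 ≡ Friday — that's 2273's doomsday.
In September the doomsday date is Sep 5.
Sep 2 is 3 days before Sep 5; 3 mod 7 = 3, so Friday − 3 = Tuesday.

Tuesday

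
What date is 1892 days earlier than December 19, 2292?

−366 (one year; includes Feb 29, 2292) → Dec 19, 2291 (1526 left).
−365 (one year) → Dec 19, 2290 (1161 left).
−365 (one year) → Dec 19, 2289 (796 left).
−365 (one year) → Dec 19, 2288 (431 left).
−366 (one year; includes Feb 29, 2288) → Dec 19, 2287 (65 left).
−19 → Nov 30, 2287 (end of Nov, 30 days; 46 left).
−30 → Oct 31, 2287 (end of Oct, 31 days; 16 left).
−16 → Oct 15, 2287.

October 15, 2287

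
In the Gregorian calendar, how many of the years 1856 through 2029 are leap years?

43

Multiples of 4 in [1856,2029]: 44.
Of those, multiples of 100: 2 (not leap unless ÷400).
Multiples of 400: 1.
Leap years = 44 − 2 + 1 = 43.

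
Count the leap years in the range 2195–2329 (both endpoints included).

Multiples of 4 in [2195,2329]: 34.
Of those, multiples of 100: 2 (not leap unless ÷400).
Multiples of 400: 0.
Leap years = 34 − 2 + 0 = 32.

32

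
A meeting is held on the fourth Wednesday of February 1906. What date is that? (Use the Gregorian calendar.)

February 28, 1906

February 1, 1906 is a Thursday.
The first Wednesday is therefore February 7 (6 days later).
The fourth Wednesday is 7 + 3×7 = February 28.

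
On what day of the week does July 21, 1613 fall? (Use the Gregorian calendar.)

Doomsday rule: the anchor day for the 1600s is Tuesday. For year 13: 13÷12 = 1 r 1, and 1÷4 = 0, so 1+1+0 = 2.
Tuesday + 2 ≡ Thursday — that's 1613's doomsday.
In July the doomsday date is Jul 11.
Jul 21 is 10 days after Jul 11; 10 mod 7 = 3, so Thursday + 3 = Sunday.

Sunday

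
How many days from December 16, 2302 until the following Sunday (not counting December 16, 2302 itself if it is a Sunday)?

5

Dec 16, 2302 is a Tuesday.
From Tuesday to the next Sunday is 5 days.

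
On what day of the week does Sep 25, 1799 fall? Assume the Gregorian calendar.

Doomsday rule: the anchor day for the 1700s is Sunday. For year 99: 99÷12 = 8 r 3, and 3÷4 = 0, so 8+3+0 = 11.
Sunday + 11 ≡ Thursday — that's 1799's doomsday.
In September the doomsday date is Sep 5.
Sep 25 is 20 days after Sep 5; 20 mod 7 = 6, so Thursday + 6 = Wednesday.

Wednesday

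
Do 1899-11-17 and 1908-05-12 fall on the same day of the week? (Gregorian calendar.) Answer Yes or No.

No

From Nov 17, 1899 to May 12, 1908 is 3098 days.
3098 mod 7 = 4, so they are different weekdays.
(Nov 17, 1899 is a Friday; May 12, 1908 is a Tuesday.)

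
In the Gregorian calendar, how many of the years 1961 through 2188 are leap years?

Multiples of 4 in [1961,2188]: 57.
Of those, multiples of 100: 2 (not leap unless ÷400).
Multiples of 400: 1.
Leap years = 57 − 2 + 1 = 56.

56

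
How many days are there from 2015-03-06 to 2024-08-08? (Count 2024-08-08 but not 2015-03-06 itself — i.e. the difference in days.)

3443

Mar 6, 2015 → Mar 6, 2016: 366 days (Feb 29, 2016 is in that span).
Mar 6, 2016 → Mar 6, 2017: 365 days.
Mar 6, 2017 → Mar 6, 2018: 365 days.
Mar 6, 2018 → Mar 6, 2019: 365 days.
Mar 6, 2019 → Mar 6, 2020: 366 days (Feb 29, 2020 is in that span).
Mar 6, 2020 → Mar 6, 2021: 365 days.
Mar 6, 2021 → Mar 6, 2022: 365 days.
Mar 6, 2022 → Mar 6, 2023: 365 days.
Mar 6, 2023 → Mar 6, 2024: 366 days (Feb 29, 2024 is in that span).
Mar 6, 2024 → Apr 6, 2024: 31 days (March has 31).
Apr 6, 2024 → May 6, 2024: 30 days (April has 30).
May 6, 2024 → Jun 6, 2024: 31 days (May has 31).
Jun 6, 2024 → Jul 6, 2024: 30 days (June has 30).
Jul 6, 2024 → Aug 6, 2024: 31 days (July has 31).
Aug 6, 2024 → Aug 8, 2024: 2 days.
Total: 3443 days.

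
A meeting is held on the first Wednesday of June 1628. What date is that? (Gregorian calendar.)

June 7, 1628

June 1, 1628 is a Thursday.
The first Wednesday is therefore June 7 (6 days later).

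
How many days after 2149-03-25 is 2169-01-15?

Mar 25, 2149 → Mar 25, 2150: 365 days.
Mar 25, 2150 → Mar 25, 2151: 365 days.
Mar 25, 2151 → Mar 25, 2152: 366 days (Feb 29, 2152 is in that span).
Mar 25, 2152 → Mar 25, 2153: 365 days.
Mar 25, 2153 → Mar 25, 2154: 365 days.
Mar 25, 2154 → Mar 25, 2155: 365 days.
Mar 25, 2155 → Mar 25, 2156: 366 days (Feb 29, 2156 is in that span).
Mar 25, 2156 → Mar 25, 2157: 365 days.
Mar 25, 2157 → Mar 25, 2158: 365 days.
Mar 25, 2158 → Mar 25, 2159: 365 days.
Mar 25, 2159 → Mar 25, 2160: 366 days (Feb 29, 2160 is in that span).
Mar 25, 2160 → Mar 25, 2161: 365 days.
Mar 25, 2161 → Mar 25, 2162: 365 days.
Mar 25, 2162 → Mar 25, 2163: 365 days.
Mar 25, 2163 → Mar 25, 2164: 366 days (Feb 29, 2164 is in that span).
Mar 25, 2164 → Mar 25, 2165: 365 days.
Mar 25, 2165 → Mar 25, 2166: 365 days.
Mar 25, 2166 → Mar 25, 2167: 365 days.
Mar 25, 2167 → Mar 25, 2168: 366 days (Feb 29, 2168 is in that span).
Mar 25, 2168 → Apr 25, 2168: 31 days (March has 31).
Apr 25, 2168 → May 25, 2168: 30 days (April has 30).
May 25, 2168 → Jun 25, 2168: 31 days (May has 31).
Jun 25, 2168 → Jul 25, 2168: 30 days (June has 30).
Jul 25, 2168 → Aug 25, 2168: 31 days (July has 31).
Aug 25, 2168 → Sep 25, 2168: 31 days (August has 31).
Sep 25, 2168 → Oct 25, 2168: 30 days (September has 30).
Oct 25, 2168 → Nov 25, 2168: 31 days (October has 31).
Nov 25, 2168 → Dec 25, 2168: 30 days (November has 30).
Dec 25, 2168 → Jan 15, 2169: 21 days.
Total: 7236 days.

7236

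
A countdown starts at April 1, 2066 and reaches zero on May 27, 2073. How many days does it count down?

2613

Apr 1, 2066 → Apr 1, 2067: 365 days.
Apr 1, 2067 → Apr 1, 2068: 366 days (Feb 29, 2068 is in that span).
Apr 1, 2068 → Apr 1, 2069: 365 days.
Apr 1, 2069 → Apr 1, 2070: 365 days.
Apr 1, 2070 → Apr 1, 2071: 365 days.
Apr 1, 2071 → Apr 1, 2072: 366 days (Feb 29, 2072 is in that span).
Apr 1, 2072 → Apr 1, 2073: 365 days.
Apr 1, 2073 → May 1, 2073: 30 days (April has 30).
May 1, 2073 → May 27, 2073: 26 days.
Total: 2613 days.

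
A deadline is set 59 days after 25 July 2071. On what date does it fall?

September 22, 2071

Jul has 31 days: +7 → Aug 1, 2071 (52 left).
Aug has 31 days: +31 → Sep 1, 2071 (21 left).
+21 → Sep 22, 2071.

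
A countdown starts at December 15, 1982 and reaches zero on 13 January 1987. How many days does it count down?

Dec 15, 1982 → Dec 15, 1983: 365 days.
Dec 15, 1983 → Dec 15, 1984: 366 days (Feb 29, 1984 is in that span).
Dec 15, 1984 → Dec 15, 1985: 365 days.
Dec 15, 1985 → Jan 15, 1986: 31 days (December has 31).
Jan 15, 1986 → Feb 15, 1986: 31 days (January has 31).
Feb 15, 1986 → Mar 15, 1986: 28 days (February has 28).
Mar 15, 1986 → Apr 15, 1986: 31 days (March has 31).
Apr 15, 1986 → May 15, 1986: 30 days (April has 30).
May 15, 1986 → Jun 15, 1986: 31 days (May has 31).
Jun 15, 1986 → Jul 15, 1986: 30 days (June has 30).
Jul 15, 1986 → Aug 15, 1986: 31 days (July has 31).
Aug 15, 1986 → Sep 15, 1986: 31 days (August has 31).
Sep 15, 1986 → Oct 15, 1986: 30 days (September has 30).
Oct 15, 1986 → Nov 15, 1986: 31 days (October has 31).
Nov 15, 1986 → Dec 15, 1986: 30 days (November has 30).
Dec 15, 1986 → Jan 13, 1987: 29 days.
Total: 1490 days.

1490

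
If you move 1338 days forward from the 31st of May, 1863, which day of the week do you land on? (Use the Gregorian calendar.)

Monday

First find the weekday of May 31, 1863. Doomsday rule: the anchor day for the 1800s is Friday. For year 63: 63÷12 = 5 r 3, and 3÷4 = 0, so 5+3+0 = 8.
Friday + 8 ≡ Saturday — that's 1863's doomsday.
In May the doomsday date is May 9.
May 31 is 22 days after May 9; 22 mod 7 = 1, so Saturday + 1 = Sunday.
1338 mod 7 = 1, so 1338 days after a Sunday is Sunday + 1 = Monday.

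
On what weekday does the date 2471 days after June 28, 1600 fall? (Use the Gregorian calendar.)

Wednesday

First find the weekday of Jun 28, 1600. Doomsday rule: the anchor day for the 1600s is Tuesday. For year 00: 0÷12 = 0 r 0, and 0÷4 = 0, so 0+0+0 = 0.
Tuesday + 0 ≡ Tuesday — that's 1600's doomsday.
In June the doomsday date is Jun 6.
Jun 28 is 22 days after Jun 6; 22 mod 7 = 1, so Tuesday + 1 = Wednesday.
2471 mod 7 = 0, so 2471 days after a Wednesday is Wednesday + 0 = Wednesday.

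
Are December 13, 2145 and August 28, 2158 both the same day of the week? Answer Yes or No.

Yes

From Dec 13, 2145 to Aug 28, 2158 is 4641 days.
4641 mod 7 = 0, so they are the same weekday.
(Dec 13, 2145 is a Monday; Aug 28, 2158 is a Monday.)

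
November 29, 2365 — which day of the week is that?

Doomsday rule: the anchor day for the 2300s is Wednesday. For year 65: 65÷12 = 5 r 5, and 5÷4 = 1, so 5+5+1 = 11.
Wednesday + 11 ≡ Sunday — that's 2365's doomsday.
In November the doomsday date is Nov 7.
Nov 29 is 22 days after Nov 7; 22 mod 7 = 1, so Sunday + 1 = Monday.

Monday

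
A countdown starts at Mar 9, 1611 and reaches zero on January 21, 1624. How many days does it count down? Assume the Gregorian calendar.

4701

Mar 9, 1611 → Mar 9, 1612: 366 days (Feb 29, 1612 is in that span).
Mar 9, 1612 → Mar 9, 1613: 365 days.
Mar 9, 1613 → Mar 9, 1614: 365 days.
Mar 9, 1614 → Mar 9, 1615: 365 days.
Mar 9, 1615 → Mar 9, 1616: 366 days (Feb 29, 1616 is in that span).
Mar 9, 1616 → Mar 9, 1617: 365 days.
Mar 9, 1617 → Mar 9, 1618: 365 days.
Mar 9, 1618 → Mar 9, 1619: 365 days.
Mar 9, 1619 → Mar 9, 1620: 366 days (Feb 29, 1620 is in that span).
Mar 9, 1620 → Mar 9, 1621: 365 days.
Mar 9, 1621 → Mar 9, 1622: 365 days.
Mar 9, 1622 → Mar 9, 1623: 365 days.
Mar 9, 1623 → Apr 9, 1623: 31 days (March has 31).
Apr 9, 1623 → May 9, 1623: 30 days (April has 30).
May 9, 1623 → Jun 9, 1623: 31 days (May has 31).
Jun 9, 1623 → Jul 9, 1623: 30 days (June has 30).
Jul 9, 1623 → Aug 9, 1623: 31 days (July has 31).
Aug 9, 1623 → Sep 9, 1623: 31 days (August has 31).
Sep 9, 1623 → Oct 9, 1623: 30 days (September has 30).
Oct 9, 1623 → Nov 9, 1623: 31 days (October has 31).
Nov 9, 1623 → Dec 9, 1623: 30 days (November has 30).
Dec 9, 1623 → Jan 9, 1624: 31 days (December has 31).
Jan 9, 1624 → Jan 21, 1624: 12 days.
Total: 4701 days.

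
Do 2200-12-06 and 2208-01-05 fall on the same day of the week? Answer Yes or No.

From Dec 6, 2200 to Jan 5, 2208 is 2586 days.
2586 mod 7 = 3, so they are different weekdays.
(Dec 6, 2200 is a Saturday; Jan 5, 2208 is a Tuesday.)

No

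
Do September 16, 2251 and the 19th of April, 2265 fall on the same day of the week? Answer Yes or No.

No

From Sep 16, 2251 to Apr 19, 2265 is 4964 days.
4964 mod 7 = 1, so they are different weekdays.
(Sep 16, 2251 is a Tuesday; Apr 19, 2265 is a Wednesday.)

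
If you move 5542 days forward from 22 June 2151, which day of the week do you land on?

Sunday

First find the weekday of Jun 22, 2151. Doomsday rule: the anchor day for the 2100s is Sunday. For year 51: 51÷12 = 4 r 3, and 3÷4 = 0, so 4+3+0 = 7.
Sunday + 7 ≡ Sunday — that's 2151's doomsday.
In June the doomsday date is Jun 6.
Jun 22 is 16 days after Jun 6; 16 mod 7 = 2, so Sunday + 2 = Tuesday.
5542 mod 7 = 5, so 5542 days after a Tuesday is Tuesday + 5 = Sunday.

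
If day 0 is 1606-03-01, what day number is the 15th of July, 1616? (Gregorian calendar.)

Mar 1, 1606 → Mar 1, 1607: 365 days.
Mar 1, 1607 → Mar 1, 1608: 366 days (Feb 29, 1608 is in that span).
Mar 1, 1608 → Mar 1, 1609: 365 days.
Mar 1, 1609 → Mar 1, 1610: 365 days.
Mar 1, 1610 → Mar 1, 1611: 365 days.
Mar 1, 1611 → Mar 1, 1612: 366 days (Feb 29, 1612 is in that span).
Mar 1, 1612 → Mar 1, 1613: 365 days.
Mar 1, 1613 → Mar 1, 1614: 365 days.
Mar 1, 1614 → Mar 1, 1615: 365 days.
Mar 1, 1615 → Mar 1, 1616: 366 days (Feb 29, 1616 is in that span).
Mar 1, 1616 → Apr 1, 1616: 31 days (March has 31).
Apr 1, 1616 → May 1, 1616: 30 days (April has 30).
May 1, 1616 → Jun 1, 1616: 31 days (May has 31).
Jun 1, 1616 → Jul 1, 1616: 30 days (June has 30).
Jul 1, 1616 → Jul 15, 1616: 14 days.
Total: 3789 days.

3789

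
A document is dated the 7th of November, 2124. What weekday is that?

Doomsday rule: the anchor day for the 2100s is Sunday. For year 24: 24÷12 = 2 r 0, and 0÷4 = 0, so 2+0+0 = 2.
Sunday + 2 ≡ Tuesday — that's 2124's doomsday.
In November the doomsday date is Nov 7.
Nov 7 is the doomsday itself: Tuesday.

Tuesday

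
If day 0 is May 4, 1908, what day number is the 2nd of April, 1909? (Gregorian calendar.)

333

May 4, 1908 → Jun 4, 1908: 31 days (May has 31).
Jun 4, 1908 → Jul 4, 1908: 30 days (June has 30).
Jul 4, 1908 → Aug 4, 1908: 31 days (July has 31).
Aug 4, 1908 → Sep 4, 1908: 31 days (August has 31).
Sep 4, 1908 → Oct 4, 1908: 30 days (September has 30).
Oct 4, 1908 → Nov 4, 1908: 31 days (October has 31).
Nov 4, 1908 → Dec 4, 1908: 30 days (November has 30).
Dec 4, 1908 → Jan 4, 1909: 31 days (December has 31).
Jan 4, 1909 → Feb 4, 1909: 31 days (January has 31).
Feb 4, 1909 → Mar 4, 1909: 28 days (February has 28).
Mar 4, 1909 → Apr 2, 1909: 29 days.
Total: 333 days.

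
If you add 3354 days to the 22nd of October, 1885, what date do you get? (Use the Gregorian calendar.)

December 28, 1894

+365 (one year) → Oct 22, 1886 (2989 left).
+365 (one year) → Oct 22, 1887 (2624 left).
+366 (one year; includes Feb 29, 1888) → Oct 22, 1888 (2258 left).
+365 (one year) → Oct 22, 1889 (1893 left).
+365 (one year) → Oct 22, 1890 (1528 left).
+365 (one year) → Oct 22, 1891 (1163 left).
+366 (one year; includes Feb 29, 1892) → Oct 22, 1892 (797 left).
+365 (one year) → Oct 22, 1893 (432 left).
+365 (one year) → Oct 22, 1894 (67 left).
Oct has 31 days: +10 → Nov 1, 1894 (57 left).
Nov has 30 days: +30 → Dec 1, 1894 (27 left).
+27 → Dec 28, 1894.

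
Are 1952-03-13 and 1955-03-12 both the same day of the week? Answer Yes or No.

No

From Mar 13, 1952 to Mar 12, 1955 is 1094 days.
1094 mod 7 = 2, so they are different weekdays.
(Mar 13, 1952 is a Thursday; Mar 12, 1955 is a Saturday.)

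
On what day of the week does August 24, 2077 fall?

January 1, 2077 is a Friday.
Jan 1, 2077 → Feb 1, 2077: 31 days (January has 31).
Feb 1, 2077 → Mar 1, 2077: 28 days (February has 28).
Mar 1, 2077 → Apr 1, 2077: 31 days (March has 31).
Apr 1, 2077 → May 1, 2077: 30 days (April has 30).
May 1, 2077 → Jun 1, 2077: 31 days (May has 31).
Jun 1, 2077 → Jul 1, 2077: 30 days (June has 30).
Jul 1, 2077 → Aug 1, 2077: 31 days (July has 31).
Aug 1, 2077 → Aug 24, 2077: 23 days.
Total: 235 days.
235 mod 7 = 4, so Friday + 4 = Tuesday.

Tuesday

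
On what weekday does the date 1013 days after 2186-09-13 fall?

Monday

First find the weekday of Sep 13, 2186. Doomsday rule: the anchor day for the 2100s is Sunday. For year 86: 86÷12 = 7 r 2, and 2÷4 = 0, so 7+2+0 = 9.
Sunday + 9 ≡ Tuesday — that's 2186's doomsday.
In September the doomsday date is Sep 5.
Sep 13 is 8 days after Sep 5; 8 mod 7 = 1, so Tuesday + 1 = Wednesday.
1013 mod 7 = 5, so 1013 days after a Wednesday is Wednesday + 5 = Monday.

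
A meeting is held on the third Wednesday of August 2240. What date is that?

August 19, 2240

August 1, 2240 is a Saturday.
The first Wednesday is therefore August 5 (4 days later).
The third Wednesday is 5 + 2×7 = August 19.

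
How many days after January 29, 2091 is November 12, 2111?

Jan 29, 2091 → Jan 29, 2092: 365 days.
Jan 29, 2092 → Jan 29, 2093: 366 days (Feb 29, 2092 is in that span).
Jan 29, 2093 → Jan 29, 2094: 365 days.
Jan 29, 2094 → Jan 29, 2095: 365 days.
Jan 29, 2095 → Jan 29, 2096: 365 days.
Jan 29, 2096 → Jan 29, 2097: 366 days (Feb 29, 2096 is in that span).
Jan 29, 2097 → Jan 29, 2098: 365 days.
Jan 29, 2098 → Jan 29, 2099: 365 days.
Jan 29, 2099 → Jan 29, 2100: 365 days.
Jan 29, 2100 → Jan 29, 2101: 365 days.
Jan 29, 2101 → Jan 29, 2102: 365 days.
Jan 29, 2102 → Jan 29, 2103: 365 days.
Jan 29, 2103 → Jan 29, 2104: 365 days.
Jan 29, 2104 → Jan 29, 2105: 366 days (Feb 29, 2104 is in that span).
Jan 29, 2105 → Jan 29, 2106: 365 days.
Jan 29, 2106 → Jan 29, 2107: 365 days.
Jan 29, 2107 → Jan 29, 2108: 365 days.
Jan 29, 2108 → Jan 29, 2109: 366 days (Feb 29, 2108 is in that span).
Jan 29, 2109 → Jan 29, 2110: 365 days.
Jan 29, 2110 → Jan 29, 2111: 365 days.
Jan 29, 2111 → Feb 28, 2111: 30 days (January has 31).
Feb 28, 2111 → Mar 28, 2111: 28 days (February has 28).
Mar 28, 2111 → Apr 28, 2111: 31 days (March has 31).
Apr 28, 2111 → May 28, 2111: 30 days (April has 30).
May 28, 2111 → Jun 28, 2111: 31 days (May has 31).
Jun 28, 2111 → Jul 28, 2111: 30 days (June has 30).
Jul 28, 2111 → Aug 28, 2111: 31 days (July has 31).
Aug 28, 2111 → Sep 28, 2111: 31 days (August has 31).
Sep 28, 2111 → Oct 28, 2111: 30 days (September has 30).
Oct 28, 2111 → Nov 12, 2111: 15 days.
Total: 7591 days.

7591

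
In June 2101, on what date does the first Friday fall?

June 3, 2101

June 1, 2101 is a Wednesday.
The first Friday is therefore June 3 (2 days later).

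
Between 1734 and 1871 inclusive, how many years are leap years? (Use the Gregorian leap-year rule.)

Multiples of 4 in [1734,1871]: 34.
Of those, multiples of 100: 1 (not leap unless ÷400).
Multiples of 400: 0.
Leap years = 34 − 1 + 0 = 33.

33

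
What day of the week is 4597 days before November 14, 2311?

Thursday

Nov 14, 2311 is a Tuesday.
4597 mod 7 = 5, so 4597 days before a Tuesday is Tuesday − 5 = Thursday.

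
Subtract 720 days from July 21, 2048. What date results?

−366 (one year; includes Feb 29, 2048) → Jul 21, 2047 (354 left).
−21 → Jun 30, 2047 (end of Jun, 30 days; 333 left).
−30 → May 31, 2047 (end of May, 31 days; 303 left).
−31 → Apr 30, 2047 (end of Apr, 30 days; 272 left).
−30 → Mar 31, 2047 (end of Mar, 31 days; 242 left).
−31 → Feb 28, 2047 (end of Feb, 28 days; 211 left).
−28 → Jan 31, 2047 (end of Jan, 31 days; 183 left).
−31 → Dec 31, 2046 (end of Dec, 31 days; 152 left).
−31 → Nov 30, 2046 (end of Nov, 30 days; 121 left).
−30 → Oct 31, 2046 (end of Oct, 31 days; 91 left).
−31 → Sep 30, 2046 (end of Sep, 30 days; 60 left).
−30 → Aug 31, 2046 (end of Aug, 31 days; 30 left).
−30 → Aug 1, 2046.

August 1, 2046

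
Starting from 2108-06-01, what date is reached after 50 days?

July 21, 2108

Jun has 30 days: +30 → Jul 1, 2108 (20 left).
+20 → Jul 21, 2108.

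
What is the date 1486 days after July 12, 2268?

+365 (one year) → Jul 12, 2269 (1121 left).
+365 (one year) → Jul 12, 2270 (756 left).
+365 (one year) → Jul 12, 2271 (391 left).
Jul has 31 days: +20 → Aug 1, 2271 (371 left).
Aug has 31 days: +31 → Sep 1, 2271 (340 left).
Sep has 30 days: +30 → Oct 1, 2271 (310 left).
Oct has 31 days: +31 → Nov 1, 2271 (279 left).
Nov has 30 days: +30 → Dec 1, 2271 (249 left).
Dec has 31 days: +31 → Jan 1, 2272 (218 left).
Jan has 31 days: +31 → Feb 1, 2272 (187 left).
Feb has 29 days: +29 → Mar 1, 2272 (158 left).
Mar has 31 days: +31 → Apr 1, 2272 (127 left).
Apr has 30 days: +30 → May 1, 2272 (97 left).
May has 31 days: +31 → Jun 1, 2272 (66 left).
Jun has 30 days: +30 → Jul 1, 2272 (36 left).
Jul has 31 days: +31 → Aug 1, 2272 (5 left).
+5 → Aug 6, 2272.

August 6, 2272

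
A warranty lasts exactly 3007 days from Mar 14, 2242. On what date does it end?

June 7, 2250

+365 (one year) → Mar 14, 2243 (2642 left).
+366 (one year; includes Feb 29, 2244) → Mar 14, 2244 (2276 left).
+365 (one year) → Mar 14, 2245 (1911 left).
+365 (one year) → Mar 14, 2246 (1546 left).
+365 (one year) → Mar 14, 2247 (1181 left).
+366 (one year; includes Feb 29, 2248) → Mar 14, 2248 (815 left).
+365 (one year) → Mar 14, 2249 (450 left).
+365 (one year) → Mar 14, 2250 (85 left).
Mar has 31 days: +18 → Apr 1, 2250 (67 left).
Apr has 30 days: +30 → May 1, 2250 (37 left).
May has 31 days: +31 → Jun 1, 2250 (6 left).
+6 → Jun 7, 2250.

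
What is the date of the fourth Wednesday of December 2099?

December 23, 2099

December 1, 2099 is a Tuesday.
The first Wednesday is therefore December 2 (1 days later).
The fourth Wednesday is 2 + 3×7 = December 23.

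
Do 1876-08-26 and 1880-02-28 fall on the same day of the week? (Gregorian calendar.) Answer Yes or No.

Yes

From Aug 26, 1876 to Feb 28, 1880 is 1281 days.
1281 mod 7 = 0, so they are the same weekday.
(Aug 26, 1876 is a Saturday; Feb 28, 1880 is a Saturday.)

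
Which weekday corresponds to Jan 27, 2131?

Saturday

January 1, 2131 is a Monday.
Jan 1, 2131 → Jan 27, 2131: 26 days.
Total: 26 days.
26 mod 7 = 5, so Monday + 5 = Saturday.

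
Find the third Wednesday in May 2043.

May 20, 2043

May 1, 2043 is a Friday.
The first Wednesday is therefore May 6 (5 days later).
The third Wednesday is 6 + 2×7 = May 20.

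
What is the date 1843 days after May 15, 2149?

+365 (one year) → May 15, 2150 (1478 left).
+365 (one year) → May 15, 2151 (1113 left).
+366 (one year; includes Feb 29, 2152) → May 15, 2152 (747 left).
+365 (one year) → May 15, 2153 (382 left).
May has 31 days: +17 → Jun 1, 2153 (365 left).
Jun has 30 days: +30 → Jul 1, 2153 (335 left).
Jul has 31 days: +31 → Aug 1, 2153 (304 left).
Aug has 31 days: +31 → Sep 1, 2153 (273 left).
Sep has 30 days: +30 → Oct 1, 2153 (243 left).
Oct has 31 days: +31 → Nov 1, 2153 (212 left).
Nov has 30 days: +30 → Dec 1, 2153 (182 left).
Dec has 31 days: +31 → Jan 1, 2154 (151 left).
Jan has 31 days: +31 → Feb 1, 2154 (120 left).
Feb has 28 days: +28 → Mar 1, 2154 (92 left).
Mar has 31 days: +31 → Apr 1, 2154 (61 left).
Apr has 30 days: +30 → May 1, 2154 (31 left).
May has 31 days: +31 → Jun 1, 2154 (0 left).

June 1, 2154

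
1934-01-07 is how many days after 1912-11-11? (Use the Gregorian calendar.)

7727

Nov 11, 1912 → Nov 11, 1913: 365 days.
Nov 11, 1913 → Nov 11, 1914: 365 days.
Nov 11, 1914 → Nov 11, 1915: 365 days.
Nov 11, 1915 → Nov 11, 1916: 366 days (Feb 29, 1916 is in that span).
Nov 11, 1916 → Nov 11, 1917: 365 days.
Nov 11, 1917 → Nov 11, 1918: 365 days.
Nov 11, 1918 → Nov 11, 1919: 365 days.
Nov 11, 1919 → Nov 11, 1920: 366 days (Feb 29, 1920 is in that span).
Nov 11, 1920 → Nov 11, 1921: 365 days.
Nov 11, 1921 → Nov 11, 1922: 365 days.
Nov 11, 1922 → Nov 11, 1923: 365 days.
Nov 11, 1923 → Nov 11, 1924: 366 days (Feb 29, 1924 is in that span).
Nov 11, 1924 → Nov 11, 1925: 365 days.
Nov 11, 1925 → Nov 11, 1926: 365 days.
Nov 11, 1926 → Nov 11, 1927: 365 days.
Nov 11, 1927 → Nov 11, 1928: 366 days (Feb 29, 1928 is in that span).
Nov 11, 1928 → Nov 11, 1929: 365 days.
Nov 11, 1929 → Nov 11, 1930: 365 days.
Nov 11, 1930 → Nov 11, 1931: 365 days.
Nov 11, 1931 → Nov 11, 1932: 366 days (Feb 29, 1932 is in that span).
Nov 11, 1932 → Nov 11, 1933: 365 days.
Nov 11, 1933 → Dec 11, 1933: 30 days (November has 30).
Dec 11, 1933 → Jan 7, 1934: 27 days.
Total: 7727 days.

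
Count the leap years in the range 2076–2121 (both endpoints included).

11

Multiples of 4 in [2076,2121]: 12.
Of those, multiples of 100: 1 (not leap unless ÷400).
Multiples of 400: 0.
Leap years = 12 − 1 + 0 = 11.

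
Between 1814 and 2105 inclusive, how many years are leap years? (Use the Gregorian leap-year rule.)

71

Multiples of 4 in [1814,2105]: 73.
Of those, multiples of 100: 3 (not leap unless ÷400).
Multiples of 400: 1.
Leap years = 73 − 3 + 1 = 71.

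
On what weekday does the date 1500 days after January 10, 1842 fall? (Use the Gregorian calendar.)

Wednesday

First find the weekday of Jan 10, 1842. Doomsday rule: the anchor day for the 1800s is Friday. For year 42: 42÷12 = 3 r 6, and 6÷4 = 1, so 3+6+1 = 10.
Friday + 10 ≡ Monday — that's 1842's doomsday.
In January the doomsday date is Jan 3 (1842 is not a leap year).
Jan 10 is 7 days after Jan 3; 7 mod 7 = 0, so Monday + 0 = Monday.
1500 mod 7 = 2, so 1500 days after a Monday is Monday + 2 = Wednesday.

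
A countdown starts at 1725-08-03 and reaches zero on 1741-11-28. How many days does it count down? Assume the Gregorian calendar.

Aug 3, 1725 → Aug 3, 1726: 365 days.
Aug 3, 1726 → Aug 3, 1727: 365 days.
Aug 3, 1727 → Aug 3, 1728: 366 days (Feb 29, 1728 is in that span).
Aug 3, 1728 → Aug 3, 1729: 365 days.
Aug 3, 1729 → Aug 3, 1730: 365 days.
Aug 3, 1730 → Aug 3, 1731: 365 days.
Aug 3, 1731 → Aug 3, 1732: 366 days (Feb 29, 1732 is in that span).
Aug 3, 1732 → Aug 3, 1733: 365 days.
Aug 3, 1733 → Aug 3, 1734: 365 days.
Aug 3, 1734 → Aug 3, 1735: 365 days.
Aug 3, 1735 → Aug 3, 1736: 366 days (Feb 29, 1736 is in that span).
Aug 3, 1736 → Aug 3, 1737: 365 days.
Aug 3, 1737 → Aug 3, 1738: 365 days.
Aug 3, 1738 → Aug 3, 1739: 365 days.
Aug 3, 1739 → Aug 3, 1740: 366 days (Feb 29, 1740 is in that span).
Aug 3, 1740 → Aug 3, 1741: 365 days.
Aug 3, 1741 → Sep 3, 1741: 31 days (August has 31).
Sep 3, 1741 → Oct 3, 1741: 30 days (September has 30).
Oct 3, 1741 → Nov 3, 1741: 31 days (October has 31).
Nov 3, 1741 → Nov 28, 1741: 25 days.
Total: 5961 days.

5961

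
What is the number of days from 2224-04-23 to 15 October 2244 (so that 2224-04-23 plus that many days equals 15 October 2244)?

7480

Apr 23, 2224 → Apr 23, 2225: 365 days.
Apr 23, 2225 → Apr 23, 2226: 365 days.
Apr 23, 2226 → Apr 23, 2227: 365 days.
Apr 23, 2227 → Apr 23, 2228: 366 days (Feb 29, 2228 is in that span).
Apr 23, 2228 → Apr 23, 2229: 365 days.
Apr 23, 2229 → Apr 23, 2230: 365 days.
Apr 23, 2230 → Apr 23, 2231: 365 days.
Apr 23, 2231 → Apr 23, 2232: 366 days (Feb 29, 2232 is in that span).
Apr 23, 2232 → Apr 23, 2233: 365 days.
Apr 23, 2233 → Apr 23, 2234: 365 days.
Apr 23, 2234 → Apr 23, 2235: 365 days.
Apr 23, 2235 → Apr 23, 2236: 366 days (Feb 29, 2236 is in that span).
Apr 23, 2236 → Apr 23, 2237: 365 days.
Apr 23, 2237 → Apr 23, 2238: 365 days.
Apr 23, 2238 → Apr 23, 2239: 365 days.
Apr 23, 2239 → Apr 23, 2240: 366 days (Feb 29, 2240 is in that span).
Apr 23, 2240 → Apr 23, 2241: 365 days.
Apr 23, 2241 → Apr 23, 2242: 365 days.
Apr 23, 2242 → Apr 23, 2243: 365 days.
Apr 23, 2243 → Apr 23, 2244: 366 days (Feb 29, 2244 is in that span).
Apr 23, 2244 → May 23, 2244: 30 days (April has 30).
May 23, 2244 → Jun 23, 2244: 31 days (May has 31).
Jun 23, 2244 → Jul 23, 2244: 30 days (June has 30).
Jul 23, 2244 → Aug 23, 2244: 31 days (July has 31).
Aug 23, 2244 → Sep 23, 2244: 31 days (August has 31).
Sep 23, 2244 → Oct 15, 2244: 22 days.
Total: 7480 days.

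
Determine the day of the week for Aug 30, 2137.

Doomsday rule: the anchor day for the 2100s is Sunday. For year 37: 37÷12 = 3 r 1, and 1÷4 = 0, so 3+1+0 = 4.
Sunday + 4 ≡ Thursday — that's 2137's doomsday.
In August the doomsday date is Aug 8.
Aug 30 is 22 days after Aug 8; 22 mod 7 = 1, so Thursday + 1 = Friday.

Friday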